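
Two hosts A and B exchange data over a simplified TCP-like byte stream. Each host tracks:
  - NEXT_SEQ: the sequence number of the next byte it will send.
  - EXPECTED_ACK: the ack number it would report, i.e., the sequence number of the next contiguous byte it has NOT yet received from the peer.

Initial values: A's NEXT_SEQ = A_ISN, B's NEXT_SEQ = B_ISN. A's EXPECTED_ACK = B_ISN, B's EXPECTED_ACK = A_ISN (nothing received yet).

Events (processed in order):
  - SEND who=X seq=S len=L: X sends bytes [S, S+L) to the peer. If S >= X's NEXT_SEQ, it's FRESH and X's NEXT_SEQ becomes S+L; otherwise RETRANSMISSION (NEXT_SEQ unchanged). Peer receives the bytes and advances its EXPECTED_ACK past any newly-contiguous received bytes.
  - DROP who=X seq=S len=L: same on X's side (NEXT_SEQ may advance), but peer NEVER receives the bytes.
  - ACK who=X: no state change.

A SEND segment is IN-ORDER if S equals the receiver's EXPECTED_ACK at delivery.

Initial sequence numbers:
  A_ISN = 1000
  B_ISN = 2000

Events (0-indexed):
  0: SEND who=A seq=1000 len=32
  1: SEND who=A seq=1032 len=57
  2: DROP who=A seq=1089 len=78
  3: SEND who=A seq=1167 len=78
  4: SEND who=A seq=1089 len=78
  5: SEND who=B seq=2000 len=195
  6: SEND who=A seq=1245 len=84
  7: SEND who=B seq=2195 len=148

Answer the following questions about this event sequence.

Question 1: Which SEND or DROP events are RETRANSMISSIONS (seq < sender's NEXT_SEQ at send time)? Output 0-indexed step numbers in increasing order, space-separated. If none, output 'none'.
Answer: 4

Derivation:
Step 0: SEND seq=1000 -> fresh
Step 1: SEND seq=1032 -> fresh
Step 2: DROP seq=1089 -> fresh
Step 3: SEND seq=1167 -> fresh
Step 4: SEND seq=1089 -> retransmit
Step 5: SEND seq=2000 -> fresh
Step 6: SEND seq=1245 -> fresh
Step 7: SEND seq=2195 -> fresh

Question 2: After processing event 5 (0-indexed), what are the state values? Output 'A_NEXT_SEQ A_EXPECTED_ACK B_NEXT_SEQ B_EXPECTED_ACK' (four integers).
After event 0: A_seq=1032 A_ack=2000 B_seq=2000 B_ack=1032
After event 1: A_seq=1089 A_ack=2000 B_seq=2000 B_ack=1089
After event 2: A_seq=1167 A_ack=2000 B_seq=2000 B_ack=1089
After event 3: A_seq=1245 A_ack=2000 B_seq=2000 B_ack=1089
After event 4: A_seq=1245 A_ack=2000 B_seq=2000 B_ack=1245
After event 5: A_seq=1245 A_ack=2195 B_seq=2195 B_ack=1245

1245 2195 2195 1245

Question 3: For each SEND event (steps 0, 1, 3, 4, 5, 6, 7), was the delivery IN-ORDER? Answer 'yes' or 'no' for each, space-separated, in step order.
Answer: yes yes no yes yes yes yes

Derivation:
Step 0: SEND seq=1000 -> in-order
Step 1: SEND seq=1032 -> in-order
Step 3: SEND seq=1167 -> out-of-order
Step 4: SEND seq=1089 -> in-order
Step 5: SEND seq=2000 -> in-order
Step 6: SEND seq=1245 -> in-order
Step 7: SEND seq=2195 -> in-order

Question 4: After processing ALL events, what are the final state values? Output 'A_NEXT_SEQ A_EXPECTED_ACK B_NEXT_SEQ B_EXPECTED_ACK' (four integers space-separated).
After event 0: A_seq=1032 A_ack=2000 B_seq=2000 B_ack=1032
After event 1: A_seq=1089 A_ack=2000 B_seq=2000 B_ack=1089
After event 2: A_seq=1167 A_ack=2000 B_seq=2000 B_ack=1089
After event 3: A_seq=1245 A_ack=2000 B_seq=2000 B_ack=1089
After event 4: A_seq=1245 A_ack=2000 B_seq=2000 B_ack=1245
After event 5: A_seq=1245 A_ack=2195 B_seq=2195 B_ack=1245
After event 6: A_seq=1329 A_ack=2195 B_seq=2195 B_ack=1329
After event 7: A_seq=1329 A_ack=2343 B_seq=2343 B_ack=1329

Answer: 1329 2343 2343 1329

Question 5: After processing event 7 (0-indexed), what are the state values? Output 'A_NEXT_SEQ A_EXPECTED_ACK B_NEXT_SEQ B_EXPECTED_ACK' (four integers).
After event 0: A_seq=1032 A_ack=2000 B_seq=2000 B_ack=1032
After event 1: A_seq=1089 A_ack=2000 B_seq=2000 B_ack=1089
After event 2: A_seq=1167 A_ack=2000 B_seq=2000 B_ack=1089
After event 3: A_seq=1245 A_ack=2000 B_seq=2000 B_ack=1089
After event 4: A_seq=1245 A_ack=2000 B_seq=2000 B_ack=1245
After event 5: A_seq=1245 A_ack=2195 B_seq=2195 B_ack=1245
After event 6: A_seq=1329 A_ack=2195 B_seq=2195 B_ack=1329
After event 7: A_seq=1329 A_ack=2343 B_seq=2343 B_ack=1329

1329 2343 2343 1329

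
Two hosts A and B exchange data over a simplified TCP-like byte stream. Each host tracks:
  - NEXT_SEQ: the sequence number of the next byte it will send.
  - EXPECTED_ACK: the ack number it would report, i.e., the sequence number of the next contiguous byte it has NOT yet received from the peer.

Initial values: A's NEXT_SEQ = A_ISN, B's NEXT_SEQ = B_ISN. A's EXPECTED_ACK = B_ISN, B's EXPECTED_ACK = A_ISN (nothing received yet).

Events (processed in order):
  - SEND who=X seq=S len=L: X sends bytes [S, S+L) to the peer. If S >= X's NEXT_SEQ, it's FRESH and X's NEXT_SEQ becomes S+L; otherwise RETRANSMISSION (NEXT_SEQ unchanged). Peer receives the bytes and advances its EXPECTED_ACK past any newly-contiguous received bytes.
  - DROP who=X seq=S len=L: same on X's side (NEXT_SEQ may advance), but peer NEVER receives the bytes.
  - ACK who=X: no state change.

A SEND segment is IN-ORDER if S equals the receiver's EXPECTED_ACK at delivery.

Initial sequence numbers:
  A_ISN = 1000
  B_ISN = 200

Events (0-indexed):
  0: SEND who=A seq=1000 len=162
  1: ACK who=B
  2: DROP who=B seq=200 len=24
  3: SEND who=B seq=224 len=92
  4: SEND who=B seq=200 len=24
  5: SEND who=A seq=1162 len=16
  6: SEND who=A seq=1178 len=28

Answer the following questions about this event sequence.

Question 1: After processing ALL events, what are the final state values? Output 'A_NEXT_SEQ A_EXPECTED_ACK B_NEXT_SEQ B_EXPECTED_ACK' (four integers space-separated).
After event 0: A_seq=1162 A_ack=200 B_seq=200 B_ack=1162
After event 1: A_seq=1162 A_ack=200 B_seq=200 B_ack=1162
After event 2: A_seq=1162 A_ack=200 B_seq=224 B_ack=1162
After event 3: A_seq=1162 A_ack=200 B_seq=316 B_ack=1162
After event 4: A_seq=1162 A_ack=316 B_seq=316 B_ack=1162
After event 5: A_seq=1178 A_ack=316 B_seq=316 B_ack=1178
After event 6: A_seq=1206 A_ack=316 B_seq=316 B_ack=1206

Answer: 1206 316 316 1206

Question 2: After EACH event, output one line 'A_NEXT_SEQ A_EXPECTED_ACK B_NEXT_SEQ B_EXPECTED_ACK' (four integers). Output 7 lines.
1162 200 200 1162
1162 200 200 1162
1162 200 224 1162
1162 200 316 1162
1162 316 316 1162
1178 316 316 1178
1206 316 316 1206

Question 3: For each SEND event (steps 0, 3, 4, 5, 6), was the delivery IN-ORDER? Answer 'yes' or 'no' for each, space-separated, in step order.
Step 0: SEND seq=1000 -> in-order
Step 3: SEND seq=224 -> out-of-order
Step 4: SEND seq=200 -> in-order
Step 5: SEND seq=1162 -> in-order
Step 6: SEND seq=1178 -> in-order

Answer: yes no yes yes yes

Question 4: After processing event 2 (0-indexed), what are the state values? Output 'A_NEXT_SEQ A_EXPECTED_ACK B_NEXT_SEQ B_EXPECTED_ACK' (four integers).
After event 0: A_seq=1162 A_ack=200 B_seq=200 B_ack=1162
After event 1: A_seq=1162 A_ack=200 B_seq=200 B_ack=1162
After event 2: A_seq=1162 A_ack=200 B_seq=224 B_ack=1162

1162 200 224 1162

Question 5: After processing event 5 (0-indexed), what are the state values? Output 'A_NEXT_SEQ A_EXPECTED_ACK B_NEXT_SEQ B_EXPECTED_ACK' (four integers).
After event 0: A_seq=1162 A_ack=200 B_seq=200 B_ack=1162
After event 1: A_seq=1162 A_ack=200 B_seq=200 B_ack=1162
After event 2: A_seq=1162 A_ack=200 B_seq=224 B_ack=1162
After event 3: A_seq=1162 A_ack=200 B_seq=316 B_ack=1162
After event 4: A_seq=1162 A_ack=316 B_seq=316 B_ack=1162
After event 5: A_seq=1178 A_ack=316 B_seq=316 B_ack=1178

1178 316 316 1178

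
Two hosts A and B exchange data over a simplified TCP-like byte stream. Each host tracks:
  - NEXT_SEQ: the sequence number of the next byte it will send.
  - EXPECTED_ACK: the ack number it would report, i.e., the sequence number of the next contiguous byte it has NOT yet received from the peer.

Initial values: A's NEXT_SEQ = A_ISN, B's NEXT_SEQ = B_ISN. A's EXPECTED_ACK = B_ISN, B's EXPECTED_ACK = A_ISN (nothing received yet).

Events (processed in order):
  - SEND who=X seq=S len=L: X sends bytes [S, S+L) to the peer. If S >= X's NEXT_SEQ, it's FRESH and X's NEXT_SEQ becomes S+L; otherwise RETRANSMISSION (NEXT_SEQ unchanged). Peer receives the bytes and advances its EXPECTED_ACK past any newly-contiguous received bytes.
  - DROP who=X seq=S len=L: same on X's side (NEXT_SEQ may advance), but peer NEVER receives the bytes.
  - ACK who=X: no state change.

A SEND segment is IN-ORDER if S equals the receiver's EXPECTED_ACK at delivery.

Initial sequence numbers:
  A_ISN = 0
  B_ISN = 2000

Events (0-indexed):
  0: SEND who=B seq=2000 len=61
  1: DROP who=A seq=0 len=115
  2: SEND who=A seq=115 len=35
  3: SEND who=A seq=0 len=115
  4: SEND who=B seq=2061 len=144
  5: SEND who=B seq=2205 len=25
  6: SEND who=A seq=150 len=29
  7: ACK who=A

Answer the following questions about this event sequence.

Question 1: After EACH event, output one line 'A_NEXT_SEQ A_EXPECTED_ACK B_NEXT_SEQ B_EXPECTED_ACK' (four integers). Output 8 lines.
0 2061 2061 0
115 2061 2061 0
150 2061 2061 0
150 2061 2061 150
150 2205 2205 150
150 2230 2230 150
179 2230 2230 179
179 2230 2230 179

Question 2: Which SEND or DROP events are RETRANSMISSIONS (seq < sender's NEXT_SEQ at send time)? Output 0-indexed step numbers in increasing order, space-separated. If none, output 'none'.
Answer: 3

Derivation:
Step 0: SEND seq=2000 -> fresh
Step 1: DROP seq=0 -> fresh
Step 2: SEND seq=115 -> fresh
Step 3: SEND seq=0 -> retransmit
Step 4: SEND seq=2061 -> fresh
Step 5: SEND seq=2205 -> fresh
Step 6: SEND seq=150 -> fresh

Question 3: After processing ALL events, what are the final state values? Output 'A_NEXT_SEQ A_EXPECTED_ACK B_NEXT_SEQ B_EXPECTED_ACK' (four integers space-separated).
After event 0: A_seq=0 A_ack=2061 B_seq=2061 B_ack=0
After event 1: A_seq=115 A_ack=2061 B_seq=2061 B_ack=0
After event 2: A_seq=150 A_ack=2061 B_seq=2061 B_ack=0
After event 3: A_seq=150 A_ack=2061 B_seq=2061 B_ack=150
After event 4: A_seq=150 A_ack=2205 B_seq=2205 B_ack=150
After event 5: A_seq=150 A_ack=2230 B_seq=2230 B_ack=150
After event 6: A_seq=179 A_ack=2230 B_seq=2230 B_ack=179
After event 7: A_seq=179 A_ack=2230 B_seq=2230 B_ack=179

Answer: 179 2230 2230 179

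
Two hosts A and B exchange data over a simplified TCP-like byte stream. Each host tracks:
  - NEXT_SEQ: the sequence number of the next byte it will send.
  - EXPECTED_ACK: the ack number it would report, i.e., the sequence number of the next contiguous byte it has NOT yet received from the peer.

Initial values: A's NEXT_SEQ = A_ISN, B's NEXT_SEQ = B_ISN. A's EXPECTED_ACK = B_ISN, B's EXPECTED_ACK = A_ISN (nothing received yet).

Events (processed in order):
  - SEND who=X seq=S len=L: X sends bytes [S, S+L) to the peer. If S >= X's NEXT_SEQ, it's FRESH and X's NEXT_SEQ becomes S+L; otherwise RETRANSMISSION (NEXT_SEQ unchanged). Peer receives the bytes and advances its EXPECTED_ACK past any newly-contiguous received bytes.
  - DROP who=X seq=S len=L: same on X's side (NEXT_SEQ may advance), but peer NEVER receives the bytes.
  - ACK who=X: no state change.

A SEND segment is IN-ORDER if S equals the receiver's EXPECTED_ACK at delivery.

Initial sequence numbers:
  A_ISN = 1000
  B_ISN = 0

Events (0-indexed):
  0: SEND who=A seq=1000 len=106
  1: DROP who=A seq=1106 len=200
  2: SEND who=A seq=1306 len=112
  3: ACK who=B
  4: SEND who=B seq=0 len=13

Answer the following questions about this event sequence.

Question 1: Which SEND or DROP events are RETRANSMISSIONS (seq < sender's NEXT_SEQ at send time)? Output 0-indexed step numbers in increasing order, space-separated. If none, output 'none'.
Step 0: SEND seq=1000 -> fresh
Step 1: DROP seq=1106 -> fresh
Step 2: SEND seq=1306 -> fresh
Step 4: SEND seq=0 -> fresh

Answer: none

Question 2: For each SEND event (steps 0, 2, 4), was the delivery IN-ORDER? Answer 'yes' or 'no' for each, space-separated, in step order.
Answer: yes no yes

Derivation:
Step 0: SEND seq=1000 -> in-order
Step 2: SEND seq=1306 -> out-of-order
Step 4: SEND seq=0 -> in-order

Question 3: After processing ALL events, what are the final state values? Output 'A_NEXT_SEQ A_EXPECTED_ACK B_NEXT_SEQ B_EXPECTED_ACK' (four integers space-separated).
Answer: 1418 13 13 1106

Derivation:
After event 0: A_seq=1106 A_ack=0 B_seq=0 B_ack=1106
After event 1: A_seq=1306 A_ack=0 B_seq=0 B_ack=1106
After event 2: A_seq=1418 A_ack=0 B_seq=0 B_ack=1106
After event 3: A_seq=1418 A_ack=0 B_seq=0 B_ack=1106
After event 4: A_seq=1418 A_ack=13 B_seq=13 B_ack=1106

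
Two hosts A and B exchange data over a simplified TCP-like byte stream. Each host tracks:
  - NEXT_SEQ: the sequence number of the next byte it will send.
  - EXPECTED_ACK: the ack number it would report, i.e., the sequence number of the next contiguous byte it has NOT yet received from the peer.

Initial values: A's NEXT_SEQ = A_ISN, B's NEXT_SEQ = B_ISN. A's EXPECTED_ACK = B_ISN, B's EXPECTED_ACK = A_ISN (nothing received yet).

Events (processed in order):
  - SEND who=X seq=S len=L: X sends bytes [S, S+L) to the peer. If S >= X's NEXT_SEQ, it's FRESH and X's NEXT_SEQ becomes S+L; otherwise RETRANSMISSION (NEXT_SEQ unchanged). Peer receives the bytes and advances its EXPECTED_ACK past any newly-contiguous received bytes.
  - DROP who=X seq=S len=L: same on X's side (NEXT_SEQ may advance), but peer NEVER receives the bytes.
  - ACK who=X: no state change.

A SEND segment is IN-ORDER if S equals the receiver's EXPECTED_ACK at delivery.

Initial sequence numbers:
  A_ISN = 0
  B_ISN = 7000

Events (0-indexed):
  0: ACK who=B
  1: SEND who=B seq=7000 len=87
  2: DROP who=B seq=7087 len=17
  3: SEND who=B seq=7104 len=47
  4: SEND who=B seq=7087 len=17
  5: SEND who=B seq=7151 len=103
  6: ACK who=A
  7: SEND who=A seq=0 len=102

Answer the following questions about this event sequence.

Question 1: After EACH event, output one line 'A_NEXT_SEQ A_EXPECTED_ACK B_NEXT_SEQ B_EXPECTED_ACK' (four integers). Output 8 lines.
0 7000 7000 0
0 7087 7087 0
0 7087 7104 0
0 7087 7151 0
0 7151 7151 0
0 7254 7254 0
0 7254 7254 0
102 7254 7254 102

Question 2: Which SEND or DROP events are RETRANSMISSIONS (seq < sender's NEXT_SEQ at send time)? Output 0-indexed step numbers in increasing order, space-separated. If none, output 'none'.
Answer: 4

Derivation:
Step 1: SEND seq=7000 -> fresh
Step 2: DROP seq=7087 -> fresh
Step 3: SEND seq=7104 -> fresh
Step 4: SEND seq=7087 -> retransmit
Step 5: SEND seq=7151 -> fresh
Step 7: SEND seq=0 -> fresh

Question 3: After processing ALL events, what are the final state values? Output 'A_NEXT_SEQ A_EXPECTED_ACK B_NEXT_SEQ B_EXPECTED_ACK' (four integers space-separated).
Answer: 102 7254 7254 102

Derivation:
After event 0: A_seq=0 A_ack=7000 B_seq=7000 B_ack=0
After event 1: A_seq=0 A_ack=7087 B_seq=7087 B_ack=0
After event 2: A_seq=0 A_ack=7087 B_seq=7104 B_ack=0
After event 3: A_seq=0 A_ack=7087 B_seq=7151 B_ack=0
After event 4: A_seq=0 A_ack=7151 B_seq=7151 B_ack=0
After event 5: A_seq=0 A_ack=7254 B_seq=7254 B_ack=0
After event 6: A_seq=0 A_ack=7254 B_seq=7254 B_ack=0
After event 7: A_seq=102 A_ack=7254 B_seq=7254 B_ack=102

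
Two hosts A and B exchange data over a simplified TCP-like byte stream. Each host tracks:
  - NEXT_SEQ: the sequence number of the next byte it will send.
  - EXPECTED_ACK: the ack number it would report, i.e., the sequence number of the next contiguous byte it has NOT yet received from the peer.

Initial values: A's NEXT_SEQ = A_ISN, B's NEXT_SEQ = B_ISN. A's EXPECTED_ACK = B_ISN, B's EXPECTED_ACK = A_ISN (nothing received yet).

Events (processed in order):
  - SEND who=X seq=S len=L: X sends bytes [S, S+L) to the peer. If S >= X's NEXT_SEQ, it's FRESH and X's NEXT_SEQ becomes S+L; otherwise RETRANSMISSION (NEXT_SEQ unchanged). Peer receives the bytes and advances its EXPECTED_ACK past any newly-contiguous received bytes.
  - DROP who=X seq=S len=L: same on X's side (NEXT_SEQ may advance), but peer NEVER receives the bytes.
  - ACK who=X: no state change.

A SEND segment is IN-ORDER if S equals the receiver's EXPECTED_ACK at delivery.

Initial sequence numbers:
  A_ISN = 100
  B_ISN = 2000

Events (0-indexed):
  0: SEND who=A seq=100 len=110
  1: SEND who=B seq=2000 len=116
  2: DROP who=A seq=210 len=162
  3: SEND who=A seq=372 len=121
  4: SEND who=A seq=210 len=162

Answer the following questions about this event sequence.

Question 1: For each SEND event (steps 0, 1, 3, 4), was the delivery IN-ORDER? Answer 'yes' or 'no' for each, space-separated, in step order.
Answer: yes yes no yes

Derivation:
Step 0: SEND seq=100 -> in-order
Step 1: SEND seq=2000 -> in-order
Step 3: SEND seq=372 -> out-of-order
Step 4: SEND seq=210 -> in-order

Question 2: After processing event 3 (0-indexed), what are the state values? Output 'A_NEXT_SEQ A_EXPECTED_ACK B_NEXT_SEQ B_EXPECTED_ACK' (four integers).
After event 0: A_seq=210 A_ack=2000 B_seq=2000 B_ack=210
After event 1: A_seq=210 A_ack=2116 B_seq=2116 B_ack=210
After event 2: A_seq=372 A_ack=2116 B_seq=2116 B_ack=210
After event 3: A_seq=493 A_ack=2116 B_seq=2116 B_ack=210

493 2116 2116 210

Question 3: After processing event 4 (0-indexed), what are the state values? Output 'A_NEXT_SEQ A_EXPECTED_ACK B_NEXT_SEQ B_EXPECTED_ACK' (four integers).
After event 0: A_seq=210 A_ack=2000 B_seq=2000 B_ack=210
After event 1: A_seq=210 A_ack=2116 B_seq=2116 B_ack=210
After event 2: A_seq=372 A_ack=2116 B_seq=2116 B_ack=210
After event 3: A_seq=493 A_ack=2116 B_seq=2116 B_ack=210
After event 4: A_seq=493 A_ack=2116 B_seq=2116 B_ack=493

493 2116 2116 493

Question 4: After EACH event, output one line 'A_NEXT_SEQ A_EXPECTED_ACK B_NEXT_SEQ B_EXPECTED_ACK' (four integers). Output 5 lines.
210 2000 2000 210
210 2116 2116 210
372 2116 2116 210
493 2116 2116 210
493 2116 2116 493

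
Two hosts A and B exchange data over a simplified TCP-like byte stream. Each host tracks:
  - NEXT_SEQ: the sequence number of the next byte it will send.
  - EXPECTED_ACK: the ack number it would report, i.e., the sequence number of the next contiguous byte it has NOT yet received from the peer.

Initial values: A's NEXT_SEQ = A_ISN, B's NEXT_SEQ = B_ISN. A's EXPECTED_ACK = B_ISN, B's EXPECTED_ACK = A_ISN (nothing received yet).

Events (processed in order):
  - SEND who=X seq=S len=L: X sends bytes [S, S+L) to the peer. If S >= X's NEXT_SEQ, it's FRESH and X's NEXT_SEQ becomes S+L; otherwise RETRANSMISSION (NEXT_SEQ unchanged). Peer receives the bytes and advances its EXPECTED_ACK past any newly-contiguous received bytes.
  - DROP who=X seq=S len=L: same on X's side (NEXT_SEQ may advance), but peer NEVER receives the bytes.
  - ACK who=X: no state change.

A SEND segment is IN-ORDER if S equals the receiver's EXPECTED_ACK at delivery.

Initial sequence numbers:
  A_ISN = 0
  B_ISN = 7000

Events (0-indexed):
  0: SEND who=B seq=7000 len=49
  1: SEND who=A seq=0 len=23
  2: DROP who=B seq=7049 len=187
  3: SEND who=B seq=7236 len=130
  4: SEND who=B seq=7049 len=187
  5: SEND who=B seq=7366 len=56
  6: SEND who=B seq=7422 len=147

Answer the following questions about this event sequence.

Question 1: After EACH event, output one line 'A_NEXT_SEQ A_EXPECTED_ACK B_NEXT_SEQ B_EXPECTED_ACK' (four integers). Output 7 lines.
0 7049 7049 0
23 7049 7049 23
23 7049 7236 23
23 7049 7366 23
23 7366 7366 23
23 7422 7422 23
23 7569 7569 23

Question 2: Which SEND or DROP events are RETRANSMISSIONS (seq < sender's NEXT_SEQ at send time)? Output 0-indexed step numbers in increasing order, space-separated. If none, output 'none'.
Step 0: SEND seq=7000 -> fresh
Step 1: SEND seq=0 -> fresh
Step 2: DROP seq=7049 -> fresh
Step 3: SEND seq=7236 -> fresh
Step 4: SEND seq=7049 -> retransmit
Step 5: SEND seq=7366 -> fresh
Step 6: SEND seq=7422 -> fresh

Answer: 4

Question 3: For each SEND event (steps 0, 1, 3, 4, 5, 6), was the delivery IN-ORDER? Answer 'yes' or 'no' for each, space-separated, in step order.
Step 0: SEND seq=7000 -> in-order
Step 1: SEND seq=0 -> in-order
Step 3: SEND seq=7236 -> out-of-order
Step 4: SEND seq=7049 -> in-order
Step 5: SEND seq=7366 -> in-order
Step 6: SEND seq=7422 -> in-order

Answer: yes yes no yes yes yes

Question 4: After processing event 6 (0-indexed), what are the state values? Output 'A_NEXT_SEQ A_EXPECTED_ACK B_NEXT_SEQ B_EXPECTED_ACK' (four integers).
After event 0: A_seq=0 A_ack=7049 B_seq=7049 B_ack=0
After event 1: A_seq=23 A_ack=7049 B_seq=7049 B_ack=23
After event 2: A_seq=23 A_ack=7049 B_seq=7236 B_ack=23
After event 3: A_seq=23 A_ack=7049 B_seq=7366 B_ack=23
After event 4: A_seq=23 A_ack=7366 B_seq=7366 B_ack=23
After event 5: A_seq=23 A_ack=7422 B_seq=7422 B_ack=23
After event 6: A_seq=23 A_ack=7569 B_seq=7569 B_ack=23

23 7569 7569 23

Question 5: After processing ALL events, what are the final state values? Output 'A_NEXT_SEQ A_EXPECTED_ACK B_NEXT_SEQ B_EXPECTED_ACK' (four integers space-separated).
Answer: 23 7569 7569 23

Derivation:
After event 0: A_seq=0 A_ack=7049 B_seq=7049 B_ack=0
After event 1: A_seq=23 A_ack=7049 B_seq=7049 B_ack=23
After event 2: A_seq=23 A_ack=7049 B_seq=7236 B_ack=23
After event 3: A_seq=23 A_ack=7049 B_seq=7366 B_ack=23
After event 4: A_seq=23 A_ack=7366 B_seq=7366 B_ack=23
After event 5: A_seq=23 A_ack=7422 B_seq=7422 B_ack=23
After event 6: A_seq=23 A_ack=7569 B_seq=7569 B_ack=23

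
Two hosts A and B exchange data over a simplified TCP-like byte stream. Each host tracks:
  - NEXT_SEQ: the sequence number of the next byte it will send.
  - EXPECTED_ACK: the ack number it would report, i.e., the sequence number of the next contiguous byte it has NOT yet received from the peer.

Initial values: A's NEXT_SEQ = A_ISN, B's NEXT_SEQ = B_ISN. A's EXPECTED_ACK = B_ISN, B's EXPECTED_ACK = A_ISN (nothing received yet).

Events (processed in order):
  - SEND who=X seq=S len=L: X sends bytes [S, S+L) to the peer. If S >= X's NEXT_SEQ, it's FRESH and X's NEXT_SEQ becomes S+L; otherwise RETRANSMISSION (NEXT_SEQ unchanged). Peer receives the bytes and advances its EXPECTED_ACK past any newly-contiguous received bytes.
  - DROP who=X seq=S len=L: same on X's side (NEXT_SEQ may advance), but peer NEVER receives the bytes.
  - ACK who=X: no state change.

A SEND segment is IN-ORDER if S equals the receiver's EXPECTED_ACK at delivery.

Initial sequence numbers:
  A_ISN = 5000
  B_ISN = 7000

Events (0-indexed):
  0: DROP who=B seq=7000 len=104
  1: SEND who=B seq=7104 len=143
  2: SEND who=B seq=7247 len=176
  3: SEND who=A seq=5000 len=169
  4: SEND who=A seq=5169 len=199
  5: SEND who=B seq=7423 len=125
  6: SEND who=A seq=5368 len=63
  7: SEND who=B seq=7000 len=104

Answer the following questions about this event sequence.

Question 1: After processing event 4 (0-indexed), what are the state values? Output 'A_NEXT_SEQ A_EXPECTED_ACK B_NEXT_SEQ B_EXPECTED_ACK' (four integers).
After event 0: A_seq=5000 A_ack=7000 B_seq=7104 B_ack=5000
After event 1: A_seq=5000 A_ack=7000 B_seq=7247 B_ack=5000
After event 2: A_seq=5000 A_ack=7000 B_seq=7423 B_ack=5000
After event 3: A_seq=5169 A_ack=7000 B_seq=7423 B_ack=5169
After event 4: A_seq=5368 A_ack=7000 B_seq=7423 B_ack=5368

5368 7000 7423 5368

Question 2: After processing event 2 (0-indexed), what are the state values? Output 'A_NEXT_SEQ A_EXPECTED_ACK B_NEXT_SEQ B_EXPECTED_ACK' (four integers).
After event 0: A_seq=5000 A_ack=7000 B_seq=7104 B_ack=5000
After event 1: A_seq=5000 A_ack=7000 B_seq=7247 B_ack=5000
After event 2: A_seq=5000 A_ack=7000 B_seq=7423 B_ack=5000

5000 7000 7423 5000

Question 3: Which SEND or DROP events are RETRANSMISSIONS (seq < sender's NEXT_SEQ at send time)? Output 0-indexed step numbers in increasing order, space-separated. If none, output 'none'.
Answer: 7

Derivation:
Step 0: DROP seq=7000 -> fresh
Step 1: SEND seq=7104 -> fresh
Step 2: SEND seq=7247 -> fresh
Step 3: SEND seq=5000 -> fresh
Step 4: SEND seq=5169 -> fresh
Step 5: SEND seq=7423 -> fresh
Step 6: SEND seq=5368 -> fresh
Step 7: SEND seq=7000 -> retransmit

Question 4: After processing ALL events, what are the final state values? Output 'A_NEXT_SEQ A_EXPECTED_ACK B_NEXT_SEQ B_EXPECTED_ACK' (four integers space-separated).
After event 0: A_seq=5000 A_ack=7000 B_seq=7104 B_ack=5000
After event 1: A_seq=5000 A_ack=7000 B_seq=7247 B_ack=5000
After event 2: A_seq=5000 A_ack=7000 B_seq=7423 B_ack=5000
After event 3: A_seq=5169 A_ack=7000 B_seq=7423 B_ack=5169
After event 4: A_seq=5368 A_ack=7000 B_seq=7423 B_ack=5368
After event 5: A_seq=5368 A_ack=7000 B_seq=7548 B_ack=5368
After event 6: A_seq=5431 A_ack=7000 B_seq=7548 B_ack=5431
After event 7: A_seq=5431 A_ack=7548 B_seq=7548 B_ack=5431

Answer: 5431 7548 7548 5431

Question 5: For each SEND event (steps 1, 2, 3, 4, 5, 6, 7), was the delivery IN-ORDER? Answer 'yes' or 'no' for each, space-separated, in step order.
Answer: no no yes yes no yes yes

Derivation:
Step 1: SEND seq=7104 -> out-of-order
Step 2: SEND seq=7247 -> out-of-order
Step 3: SEND seq=5000 -> in-order
Step 4: SEND seq=5169 -> in-order
Step 5: SEND seq=7423 -> out-of-order
Step 6: SEND seq=5368 -> in-order
Step 7: SEND seq=7000 -> in-order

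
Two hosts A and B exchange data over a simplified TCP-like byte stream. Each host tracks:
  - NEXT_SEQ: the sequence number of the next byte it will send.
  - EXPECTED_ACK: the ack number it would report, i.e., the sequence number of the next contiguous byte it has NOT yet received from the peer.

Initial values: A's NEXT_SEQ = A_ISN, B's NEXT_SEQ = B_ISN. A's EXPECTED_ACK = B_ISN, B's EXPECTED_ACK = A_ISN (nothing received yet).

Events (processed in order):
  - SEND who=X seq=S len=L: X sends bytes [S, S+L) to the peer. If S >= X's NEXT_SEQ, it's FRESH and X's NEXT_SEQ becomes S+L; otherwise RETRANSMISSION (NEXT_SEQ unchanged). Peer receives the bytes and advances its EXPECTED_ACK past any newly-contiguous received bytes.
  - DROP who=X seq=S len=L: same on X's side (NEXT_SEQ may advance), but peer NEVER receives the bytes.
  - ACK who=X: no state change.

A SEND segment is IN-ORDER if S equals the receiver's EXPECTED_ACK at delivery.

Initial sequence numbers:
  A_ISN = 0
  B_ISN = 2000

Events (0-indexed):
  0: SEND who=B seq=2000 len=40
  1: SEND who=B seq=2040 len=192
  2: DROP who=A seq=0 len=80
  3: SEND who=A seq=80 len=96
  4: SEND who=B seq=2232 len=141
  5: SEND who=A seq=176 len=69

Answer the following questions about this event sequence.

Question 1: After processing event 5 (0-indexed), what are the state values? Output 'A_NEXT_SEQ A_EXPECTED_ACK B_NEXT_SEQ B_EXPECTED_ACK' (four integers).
After event 0: A_seq=0 A_ack=2040 B_seq=2040 B_ack=0
After event 1: A_seq=0 A_ack=2232 B_seq=2232 B_ack=0
After event 2: A_seq=80 A_ack=2232 B_seq=2232 B_ack=0
After event 3: A_seq=176 A_ack=2232 B_seq=2232 B_ack=0
After event 4: A_seq=176 A_ack=2373 B_seq=2373 B_ack=0
After event 5: A_seq=245 A_ack=2373 B_seq=2373 B_ack=0

245 2373 2373 0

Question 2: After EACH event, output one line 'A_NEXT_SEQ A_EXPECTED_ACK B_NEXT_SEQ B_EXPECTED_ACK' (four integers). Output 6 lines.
0 2040 2040 0
0 2232 2232 0
80 2232 2232 0
176 2232 2232 0
176 2373 2373 0
245 2373 2373 0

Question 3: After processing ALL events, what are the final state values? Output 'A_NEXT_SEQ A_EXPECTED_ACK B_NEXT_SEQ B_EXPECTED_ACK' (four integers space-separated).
Answer: 245 2373 2373 0

Derivation:
After event 0: A_seq=0 A_ack=2040 B_seq=2040 B_ack=0
After event 1: A_seq=0 A_ack=2232 B_seq=2232 B_ack=0
After event 2: A_seq=80 A_ack=2232 B_seq=2232 B_ack=0
After event 3: A_seq=176 A_ack=2232 B_seq=2232 B_ack=0
After event 4: A_seq=176 A_ack=2373 B_seq=2373 B_ack=0
After event 5: A_seq=245 A_ack=2373 B_seq=2373 B_ack=0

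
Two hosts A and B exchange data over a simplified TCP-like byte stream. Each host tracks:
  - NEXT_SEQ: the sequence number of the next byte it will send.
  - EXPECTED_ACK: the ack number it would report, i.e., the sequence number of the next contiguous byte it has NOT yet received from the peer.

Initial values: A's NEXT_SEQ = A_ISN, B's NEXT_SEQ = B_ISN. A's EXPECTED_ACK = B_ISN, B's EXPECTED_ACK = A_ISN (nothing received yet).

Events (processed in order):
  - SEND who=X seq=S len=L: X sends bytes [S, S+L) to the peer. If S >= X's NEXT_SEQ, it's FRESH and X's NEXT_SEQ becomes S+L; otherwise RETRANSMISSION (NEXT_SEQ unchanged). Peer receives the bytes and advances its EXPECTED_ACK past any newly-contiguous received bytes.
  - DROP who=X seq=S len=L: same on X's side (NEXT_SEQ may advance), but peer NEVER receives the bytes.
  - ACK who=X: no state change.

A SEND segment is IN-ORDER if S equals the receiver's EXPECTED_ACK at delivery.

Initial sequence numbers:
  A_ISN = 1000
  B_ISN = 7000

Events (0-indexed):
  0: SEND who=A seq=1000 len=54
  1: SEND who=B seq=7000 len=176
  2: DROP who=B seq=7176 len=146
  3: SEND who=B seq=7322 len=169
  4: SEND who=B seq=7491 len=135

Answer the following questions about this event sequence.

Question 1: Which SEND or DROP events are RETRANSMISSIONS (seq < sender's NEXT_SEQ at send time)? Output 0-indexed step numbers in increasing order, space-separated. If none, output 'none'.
Answer: none

Derivation:
Step 0: SEND seq=1000 -> fresh
Step 1: SEND seq=7000 -> fresh
Step 2: DROP seq=7176 -> fresh
Step 3: SEND seq=7322 -> fresh
Step 4: SEND seq=7491 -> fresh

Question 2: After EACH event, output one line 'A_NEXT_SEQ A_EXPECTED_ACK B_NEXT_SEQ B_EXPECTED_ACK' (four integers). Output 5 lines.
1054 7000 7000 1054
1054 7176 7176 1054
1054 7176 7322 1054
1054 7176 7491 1054
1054 7176 7626 1054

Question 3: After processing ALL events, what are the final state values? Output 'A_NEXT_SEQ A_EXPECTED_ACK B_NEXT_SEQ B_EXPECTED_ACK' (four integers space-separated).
After event 0: A_seq=1054 A_ack=7000 B_seq=7000 B_ack=1054
After event 1: A_seq=1054 A_ack=7176 B_seq=7176 B_ack=1054
After event 2: A_seq=1054 A_ack=7176 B_seq=7322 B_ack=1054
After event 3: A_seq=1054 A_ack=7176 B_seq=7491 B_ack=1054
After event 4: A_seq=1054 A_ack=7176 B_seq=7626 B_ack=1054

Answer: 1054 7176 7626 1054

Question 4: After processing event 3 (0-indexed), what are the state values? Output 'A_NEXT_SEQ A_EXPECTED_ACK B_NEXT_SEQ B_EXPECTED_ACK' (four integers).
After event 0: A_seq=1054 A_ack=7000 B_seq=7000 B_ack=1054
After event 1: A_seq=1054 A_ack=7176 B_seq=7176 B_ack=1054
After event 2: A_seq=1054 A_ack=7176 B_seq=7322 B_ack=1054
After event 3: A_seq=1054 A_ack=7176 B_seq=7491 B_ack=1054

1054 7176 7491 1054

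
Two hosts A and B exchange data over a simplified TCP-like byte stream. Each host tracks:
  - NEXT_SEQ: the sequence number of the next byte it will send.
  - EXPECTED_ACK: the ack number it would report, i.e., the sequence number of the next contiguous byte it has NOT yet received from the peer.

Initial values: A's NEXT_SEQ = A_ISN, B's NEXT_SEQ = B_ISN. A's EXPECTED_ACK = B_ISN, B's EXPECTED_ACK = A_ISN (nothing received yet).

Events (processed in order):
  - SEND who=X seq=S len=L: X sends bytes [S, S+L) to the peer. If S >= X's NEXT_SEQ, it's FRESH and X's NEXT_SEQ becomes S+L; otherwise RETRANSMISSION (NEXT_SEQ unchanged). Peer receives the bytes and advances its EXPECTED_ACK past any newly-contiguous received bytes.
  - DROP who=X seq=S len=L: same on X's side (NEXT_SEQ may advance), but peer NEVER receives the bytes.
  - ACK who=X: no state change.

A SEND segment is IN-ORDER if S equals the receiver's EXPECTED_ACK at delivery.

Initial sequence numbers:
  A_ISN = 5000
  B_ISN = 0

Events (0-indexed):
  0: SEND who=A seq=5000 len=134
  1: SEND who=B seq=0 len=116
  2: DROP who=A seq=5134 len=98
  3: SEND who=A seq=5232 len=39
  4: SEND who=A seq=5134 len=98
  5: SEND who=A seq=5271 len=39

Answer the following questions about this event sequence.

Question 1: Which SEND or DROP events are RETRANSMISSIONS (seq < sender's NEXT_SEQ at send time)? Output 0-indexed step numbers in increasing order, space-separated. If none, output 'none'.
Answer: 4

Derivation:
Step 0: SEND seq=5000 -> fresh
Step 1: SEND seq=0 -> fresh
Step 2: DROP seq=5134 -> fresh
Step 3: SEND seq=5232 -> fresh
Step 4: SEND seq=5134 -> retransmit
Step 5: SEND seq=5271 -> fresh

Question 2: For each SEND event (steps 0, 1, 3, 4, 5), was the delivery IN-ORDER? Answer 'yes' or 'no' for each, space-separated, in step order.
Step 0: SEND seq=5000 -> in-order
Step 1: SEND seq=0 -> in-order
Step 3: SEND seq=5232 -> out-of-order
Step 4: SEND seq=5134 -> in-order
Step 5: SEND seq=5271 -> in-order

Answer: yes yes no yes yes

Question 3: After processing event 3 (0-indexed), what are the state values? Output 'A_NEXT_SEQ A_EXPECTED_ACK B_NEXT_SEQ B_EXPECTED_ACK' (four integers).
After event 0: A_seq=5134 A_ack=0 B_seq=0 B_ack=5134
After event 1: A_seq=5134 A_ack=116 B_seq=116 B_ack=5134
After event 2: A_seq=5232 A_ack=116 B_seq=116 B_ack=5134
After event 3: A_seq=5271 A_ack=116 B_seq=116 B_ack=5134

5271 116 116 5134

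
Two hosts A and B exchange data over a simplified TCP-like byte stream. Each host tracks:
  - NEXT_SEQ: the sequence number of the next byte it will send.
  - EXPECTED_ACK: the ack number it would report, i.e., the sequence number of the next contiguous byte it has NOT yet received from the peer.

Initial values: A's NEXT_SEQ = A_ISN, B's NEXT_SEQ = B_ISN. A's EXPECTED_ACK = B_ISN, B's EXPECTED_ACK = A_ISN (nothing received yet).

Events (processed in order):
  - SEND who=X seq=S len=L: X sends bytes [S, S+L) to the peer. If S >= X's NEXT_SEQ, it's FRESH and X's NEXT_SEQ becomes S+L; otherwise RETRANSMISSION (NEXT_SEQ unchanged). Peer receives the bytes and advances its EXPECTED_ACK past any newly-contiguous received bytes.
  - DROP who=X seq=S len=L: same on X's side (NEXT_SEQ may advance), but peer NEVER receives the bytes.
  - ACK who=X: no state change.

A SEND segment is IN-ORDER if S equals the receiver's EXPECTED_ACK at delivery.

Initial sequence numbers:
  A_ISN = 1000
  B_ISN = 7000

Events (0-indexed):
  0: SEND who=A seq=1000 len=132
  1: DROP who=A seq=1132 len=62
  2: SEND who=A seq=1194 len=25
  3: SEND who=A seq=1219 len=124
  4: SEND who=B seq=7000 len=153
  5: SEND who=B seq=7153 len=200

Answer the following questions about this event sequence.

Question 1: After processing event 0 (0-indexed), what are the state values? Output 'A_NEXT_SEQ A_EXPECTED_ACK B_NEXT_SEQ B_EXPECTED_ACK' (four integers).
After event 0: A_seq=1132 A_ack=7000 B_seq=7000 B_ack=1132

1132 7000 7000 1132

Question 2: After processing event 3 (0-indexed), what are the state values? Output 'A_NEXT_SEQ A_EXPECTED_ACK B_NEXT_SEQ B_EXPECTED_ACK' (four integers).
After event 0: A_seq=1132 A_ack=7000 B_seq=7000 B_ack=1132
After event 1: A_seq=1194 A_ack=7000 B_seq=7000 B_ack=1132
After event 2: A_seq=1219 A_ack=7000 B_seq=7000 B_ack=1132
After event 3: A_seq=1343 A_ack=7000 B_seq=7000 B_ack=1132

1343 7000 7000 1132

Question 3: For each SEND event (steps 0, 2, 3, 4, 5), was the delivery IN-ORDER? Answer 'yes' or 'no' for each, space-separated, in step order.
Step 0: SEND seq=1000 -> in-order
Step 2: SEND seq=1194 -> out-of-order
Step 3: SEND seq=1219 -> out-of-order
Step 4: SEND seq=7000 -> in-order
Step 5: SEND seq=7153 -> in-order

Answer: yes no no yes yes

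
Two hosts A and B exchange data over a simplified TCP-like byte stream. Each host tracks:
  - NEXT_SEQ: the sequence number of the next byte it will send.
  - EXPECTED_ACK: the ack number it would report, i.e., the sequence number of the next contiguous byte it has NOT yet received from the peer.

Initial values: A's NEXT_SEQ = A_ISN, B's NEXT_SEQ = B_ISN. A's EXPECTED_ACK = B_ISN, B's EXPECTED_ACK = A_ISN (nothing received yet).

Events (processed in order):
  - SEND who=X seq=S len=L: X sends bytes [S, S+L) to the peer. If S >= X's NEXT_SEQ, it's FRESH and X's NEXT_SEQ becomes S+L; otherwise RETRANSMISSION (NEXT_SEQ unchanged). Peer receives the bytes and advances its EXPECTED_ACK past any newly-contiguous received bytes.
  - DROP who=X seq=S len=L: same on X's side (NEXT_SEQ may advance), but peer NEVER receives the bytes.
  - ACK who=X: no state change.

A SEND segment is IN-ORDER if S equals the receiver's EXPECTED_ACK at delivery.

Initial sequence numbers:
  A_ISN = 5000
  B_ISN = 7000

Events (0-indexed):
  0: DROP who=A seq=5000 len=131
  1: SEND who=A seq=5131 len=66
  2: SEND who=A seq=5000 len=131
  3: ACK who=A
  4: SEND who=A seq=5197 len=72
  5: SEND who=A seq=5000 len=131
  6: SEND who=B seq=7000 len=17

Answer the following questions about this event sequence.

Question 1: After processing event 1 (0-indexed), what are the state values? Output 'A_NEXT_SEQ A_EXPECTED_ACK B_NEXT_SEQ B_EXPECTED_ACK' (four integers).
After event 0: A_seq=5131 A_ack=7000 B_seq=7000 B_ack=5000
After event 1: A_seq=5197 A_ack=7000 B_seq=7000 B_ack=5000

5197 7000 7000 5000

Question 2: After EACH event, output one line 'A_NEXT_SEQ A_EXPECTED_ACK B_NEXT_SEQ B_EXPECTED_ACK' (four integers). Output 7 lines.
5131 7000 7000 5000
5197 7000 7000 5000
5197 7000 7000 5197
5197 7000 7000 5197
5269 7000 7000 5269
5269 7000 7000 5269
5269 7017 7017 5269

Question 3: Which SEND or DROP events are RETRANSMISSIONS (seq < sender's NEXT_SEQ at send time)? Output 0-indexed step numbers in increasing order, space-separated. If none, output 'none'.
Step 0: DROP seq=5000 -> fresh
Step 1: SEND seq=5131 -> fresh
Step 2: SEND seq=5000 -> retransmit
Step 4: SEND seq=5197 -> fresh
Step 5: SEND seq=5000 -> retransmit
Step 6: SEND seq=7000 -> fresh

Answer: 2 5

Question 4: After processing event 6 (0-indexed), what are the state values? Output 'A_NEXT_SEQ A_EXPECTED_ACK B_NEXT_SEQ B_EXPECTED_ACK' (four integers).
After event 0: A_seq=5131 A_ack=7000 B_seq=7000 B_ack=5000
After event 1: A_seq=5197 A_ack=7000 B_seq=7000 B_ack=5000
After event 2: A_seq=5197 A_ack=7000 B_seq=7000 B_ack=5197
After event 3: A_seq=5197 A_ack=7000 B_seq=7000 B_ack=5197
After event 4: A_seq=5269 A_ack=7000 B_seq=7000 B_ack=5269
After event 5: A_seq=5269 A_ack=7000 B_seq=7000 B_ack=5269
After event 6: A_seq=5269 A_ack=7017 B_seq=7017 B_ack=5269

5269 7017 7017 5269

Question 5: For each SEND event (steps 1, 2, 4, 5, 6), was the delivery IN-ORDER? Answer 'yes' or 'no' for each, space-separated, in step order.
Step 1: SEND seq=5131 -> out-of-order
Step 2: SEND seq=5000 -> in-order
Step 4: SEND seq=5197 -> in-order
Step 5: SEND seq=5000 -> out-of-order
Step 6: SEND seq=7000 -> in-order

Answer: no yes yes no yes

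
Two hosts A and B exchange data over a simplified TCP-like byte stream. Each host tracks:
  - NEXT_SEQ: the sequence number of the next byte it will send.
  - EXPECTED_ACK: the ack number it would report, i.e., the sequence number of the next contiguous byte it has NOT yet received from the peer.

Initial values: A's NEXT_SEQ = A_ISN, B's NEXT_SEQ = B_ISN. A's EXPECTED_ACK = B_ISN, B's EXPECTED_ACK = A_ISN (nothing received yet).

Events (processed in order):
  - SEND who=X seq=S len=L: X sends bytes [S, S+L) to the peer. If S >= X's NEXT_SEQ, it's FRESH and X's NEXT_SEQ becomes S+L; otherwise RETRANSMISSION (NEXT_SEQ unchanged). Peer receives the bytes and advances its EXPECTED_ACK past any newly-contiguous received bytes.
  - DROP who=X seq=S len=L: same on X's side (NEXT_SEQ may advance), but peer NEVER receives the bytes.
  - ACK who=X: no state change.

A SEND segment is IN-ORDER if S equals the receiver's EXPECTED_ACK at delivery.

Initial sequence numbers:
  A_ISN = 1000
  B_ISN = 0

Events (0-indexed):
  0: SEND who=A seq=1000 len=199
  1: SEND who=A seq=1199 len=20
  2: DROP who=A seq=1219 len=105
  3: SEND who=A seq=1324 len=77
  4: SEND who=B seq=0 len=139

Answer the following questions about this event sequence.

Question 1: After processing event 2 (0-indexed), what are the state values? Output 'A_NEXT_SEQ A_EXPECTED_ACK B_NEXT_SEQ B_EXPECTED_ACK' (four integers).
After event 0: A_seq=1199 A_ack=0 B_seq=0 B_ack=1199
After event 1: A_seq=1219 A_ack=0 B_seq=0 B_ack=1219
After event 2: A_seq=1324 A_ack=0 B_seq=0 B_ack=1219

1324 0 0 1219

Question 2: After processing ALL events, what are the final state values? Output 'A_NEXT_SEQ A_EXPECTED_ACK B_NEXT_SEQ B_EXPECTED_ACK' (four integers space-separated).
Answer: 1401 139 139 1219

Derivation:
After event 0: A_seq=1199 A_ack=0 B_seq=0 B_ack=1199
After event 1: A_seq=1219 A_ack=0 B_seq=0 B_ack=1219
After event 2: A_seq=1324 A_ack=0 B_seq=0 B_ack=1219
After event 3: A_seq=1401 A_ack=0 B_seq=0 B_ack=1219
After event 4: A_seq=1401 A_ack=139 B_seq=139 B_ack=1219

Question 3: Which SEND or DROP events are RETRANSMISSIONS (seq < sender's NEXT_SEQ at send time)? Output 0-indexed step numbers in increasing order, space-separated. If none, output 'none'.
Answer: none

Derivation:
Step 0: SEND seq=1000 -> fresh
Step 1: SEND seq=1199 -> fresh
Step 2: DROP seq=1219 -> fresh
Step 3: SEND seq=1324 -> fresh
Step 4: SEND seq=0 -> fresh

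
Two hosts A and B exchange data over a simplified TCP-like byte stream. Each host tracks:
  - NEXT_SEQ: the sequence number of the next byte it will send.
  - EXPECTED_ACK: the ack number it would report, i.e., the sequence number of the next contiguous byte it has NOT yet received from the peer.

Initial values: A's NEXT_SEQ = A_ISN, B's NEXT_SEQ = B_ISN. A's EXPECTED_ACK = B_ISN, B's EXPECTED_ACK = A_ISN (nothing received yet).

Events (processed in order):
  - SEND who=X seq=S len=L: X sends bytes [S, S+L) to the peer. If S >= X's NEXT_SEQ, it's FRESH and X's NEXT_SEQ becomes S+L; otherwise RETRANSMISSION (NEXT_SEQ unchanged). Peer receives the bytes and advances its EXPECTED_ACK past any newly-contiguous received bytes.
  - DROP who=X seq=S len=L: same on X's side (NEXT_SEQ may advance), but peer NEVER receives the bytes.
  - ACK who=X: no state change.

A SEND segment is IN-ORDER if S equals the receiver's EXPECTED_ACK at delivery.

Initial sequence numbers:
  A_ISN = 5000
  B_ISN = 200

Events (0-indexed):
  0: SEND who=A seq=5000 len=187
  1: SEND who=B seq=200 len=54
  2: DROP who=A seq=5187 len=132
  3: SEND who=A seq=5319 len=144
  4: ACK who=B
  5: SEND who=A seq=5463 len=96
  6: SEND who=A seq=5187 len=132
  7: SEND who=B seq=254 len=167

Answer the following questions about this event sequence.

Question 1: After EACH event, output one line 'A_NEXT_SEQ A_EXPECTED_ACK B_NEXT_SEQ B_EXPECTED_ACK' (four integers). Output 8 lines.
5187 200 200 5187
5187 254 254 5187
5319 254 254 5187
5463 254 254 5187
5463 254 254 5187
5559 254 254 5187
5559 254 254 5559
5559 421 421 5559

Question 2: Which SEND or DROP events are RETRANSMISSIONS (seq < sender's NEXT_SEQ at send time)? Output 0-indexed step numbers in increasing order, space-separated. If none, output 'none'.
Answer: 6

Derivation:
Step 0: SEND seq=5000 -> fresh
Step 1: SEND seq=200 -> fresh
Step 2: DROP seq=5187 -> fresh
Step 3: SEND seq=5319 -> fresh
Step 5: SEND seq=5463 -> fresh
Step 6: SEND seq=5187 -> retransmit
Step 7: SEND seq=254 -> fresh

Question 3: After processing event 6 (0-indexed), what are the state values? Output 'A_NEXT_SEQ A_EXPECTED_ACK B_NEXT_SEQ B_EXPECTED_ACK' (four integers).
After event 0: A_seq=5187 A_ack=200 B_seq=200 B_ack=5187
After event 1: A_seq=5187 A_ack=254 B_seq=254 B_ack=5187
After event 2: A_seq=5319 A_ack=254 B_seq=254 B_ack=5187
After event 3: A_seq=5463 A_ack=254 B_seq=254 B_ack=5187
After event 4: A_seq=5463 A_ack=254 B_seq=254 B_ack=5187
After event 5: A_seq=5559 A_ack=254 B_seq=254 B_ack=5187
After event 6: A_seq=5559 A_ack=254 B_seq=254 B_ack=5559

5559 254 254 5559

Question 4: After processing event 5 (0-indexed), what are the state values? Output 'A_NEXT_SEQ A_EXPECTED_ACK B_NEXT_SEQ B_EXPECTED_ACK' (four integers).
After event 0: A_seq=5187 A_ack=200 B_seq=200 B_ack=5187
After event 1: A_seq=5187 A_ack=254 B_seq=254 B_ack=5187
After event 2: A_seq=5319 A_ack=254 B_seq=254 B_ack=5187
After event 3: A_seq=5463 A_ack=254 B_seq=254 B_ack=5187
After event 4: A_seq=5463 A_ack=254 B_seq=254 B_ack=5187
After event 5: A_seq=5559 A_ack=254 B_seq=254 B_ack=5187

5559 254 254 5187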